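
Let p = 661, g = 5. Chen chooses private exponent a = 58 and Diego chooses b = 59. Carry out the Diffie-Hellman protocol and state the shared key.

97

Chen sends A = g^a mod p = 5^58 mod 661.
5^1 ≡ 5 (mod 661)
5^2 = (5^1)^2 ≡ 5^2 = 25 ≡ 25 (mod 661)
5^4 = (5^2)^2 ≡ 25^2 = 625 ≡ 625 (mod 661)
5^8 = (5^4)^2 ≡ 625^2 = 390625 ≡ 635 (mod 661)
5^16 = (5^8)^2 ≡ 635^2 = 403225 ≡ 15 (mod 661)
5^32 = (5^16)^2 ≡ 15^2 = 225 ≡ 225 (mod 661)
5^58 = 5^32 · 5^16 · 5^8 · 5^2 ≡ 225 · 15 · 635 · 25 ≡ 109 (mod 661).
So A = 109. Diego then computes K = A^b mod p = 109^59 mod 661.
109^1 ≡ 109 (mod 661)
109^2 = (109^1)^2 ≡ 109^2 = 11881 ≡ 644 (mod 661)
109^4 = (109^2)^2 ≡ 644^2 = 414736 ≡ 289 (mod 661)
109^8 = (109^4)^2 ≡ 289^2 = 83521 ≡ 235 (mod 661)
109^16 = (109^8)^2 ≡ 235^2 = 55225 ≡ 362 (mod 661)
109^32 = (109^16)^2 ≡ 362^2 = 131044 ≡ 166 (mod 661)
109^59 = 109^32 · 109^16 · 109^8 · 109^2 · 109^1 ≡ 166 · 362 · 235 · 644 · 109 ≡ 97 (mod 661).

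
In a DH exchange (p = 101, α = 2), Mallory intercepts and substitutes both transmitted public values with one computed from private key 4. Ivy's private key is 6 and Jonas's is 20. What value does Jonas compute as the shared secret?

Jonas receives Mallory's public value M = 2^4 mod 101 instead of the honest one.
2^1 ≡ 2 (mod 101)
2^2 = (2^1)^2 ≡ 2^2 = 4 ≡ 4 (mod 101)
2^4 = (2^2)^2 ≡ 4^2 = 16 ≡ 16 (mod 101)
So M = 16. Jonas computes K = M^20 mod 101.
16^1 ≡ 16 (mod 101)
16^2 = (16^1)^2 ≡ 16^2 = 256 ≡ 54 (mod 101)
16^4 = (16^2)^2 ≡ 54^2 = 2916 ≡ 88 (mod 101)
16^8 = (16^4)^2 ≡ 88^2 = 7744 ≡ 68 (mod 101)
16^16 = (16^8)^2 ≡ 68^2 = 4624 ≡ 79 (mod 101)
16^20 = 16^16 · 16^4 ≡ 79 · 88 ≡ 84 (mod 101).

84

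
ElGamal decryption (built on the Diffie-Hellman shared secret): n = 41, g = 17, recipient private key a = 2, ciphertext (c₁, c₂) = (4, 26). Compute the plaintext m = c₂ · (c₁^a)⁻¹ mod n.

Shared mask s = c₁^a mod n = 4^2 mod 41.
4^1 ≡ 4 (mod 41)
4^2 = (4^1)^2 ≡ 4^2 = 16 ≡ 16 (mod 41)
So s = 16; s⁻¹ ≡ 18 (mod 41).
m = c₂ · s⁻¹ mod 41 = 26 · 18 mod 41 = 17.

17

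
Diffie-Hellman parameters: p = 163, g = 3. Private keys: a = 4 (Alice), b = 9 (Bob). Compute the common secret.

Alice sends A = g^a mod p = 3^4 mod 163.
3^1 ≡ 3 (mod 163)
3^2 = (3^1)^2 ≡ 3^2 = 9 ≡ 9 (mod 163)
3^4 = (3^2)^2 ≡ 9^2 = 81 ≡ 81 (mod 163)
So A = 81. Bob then computes K = A^b mod p = 81^9 mod 163.
81^1 ≡ 81 (mod 163)
81^2 = (81^1)^2 ≡ 81^2 = 6561 ≡ 41 (mod 163)
81^4 = (81^2)^2 ≡ 41^2 = 1681 ≡ 51 (mod 163)
81^8 = (81^4)^2 ≡ 51^2 = 2601 ≡ 156 (mod 163)
81^9 = 81^8 · 81^1 ≡ 156 · 81 ≡ 85 (mod 163).

85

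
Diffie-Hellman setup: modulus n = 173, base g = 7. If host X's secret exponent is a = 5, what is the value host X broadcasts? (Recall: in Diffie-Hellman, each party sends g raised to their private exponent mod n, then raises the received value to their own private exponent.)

Public value = 7^5 mod 173.
7^1 ≡ 7 (mod 173)
7^2 = (7^1)^2 ≡ 7^2 = 49 ≡ 49 (mod 173)
7^4 = (7^2)^2 ≡ 49^2 = 2401 ≡ 152 (mod 173)
7^5 = 7^4 · 7^1 ≡ 152 · 7 ≡ 26 (mod 173).

26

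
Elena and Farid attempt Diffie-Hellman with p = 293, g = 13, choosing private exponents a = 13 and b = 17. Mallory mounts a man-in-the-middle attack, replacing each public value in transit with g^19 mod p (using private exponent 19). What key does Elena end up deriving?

48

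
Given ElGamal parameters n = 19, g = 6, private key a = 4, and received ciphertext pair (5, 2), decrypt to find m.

Shared mask s = c₁^a mod n = 5^4 mod 19.
5^1 ≡ 5 (mod 19)
5^2 = (5^1)^2 ≡ 5^2 = 25 ≡ 6 (mod 19)
5^4 = (5^2)^2 ≡ 6^2 = 36 ≡ 17 (mod 19)
So s = 17; s⁻¹ ≡ 9 (mod 19).
m = c₂ · s⁻¹ mod 19 = 2 · 9 mod 19 = 18.

18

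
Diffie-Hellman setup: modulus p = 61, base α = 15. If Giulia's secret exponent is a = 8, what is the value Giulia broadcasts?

25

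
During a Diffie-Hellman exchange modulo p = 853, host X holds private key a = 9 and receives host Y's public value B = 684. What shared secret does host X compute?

Shared key K = 684^9 mod 853.
684^1 ≡ 684 (mod 853)
684^2 = (684^1)^2 ≡ 684^2 = 467856 ≡ 412 (mod 853)
684^4 = (684^2)^2 ≡ 412^2 = 169744 ≡ 850 (mod 853)
684^8 = (684^4)^2 ≡ 850^2 = 722500 ≡ 9 (mod 853)
684^9 = 684^8 · 684^1 ≡ 9 · 684 ≡ 185 (mod 853).

185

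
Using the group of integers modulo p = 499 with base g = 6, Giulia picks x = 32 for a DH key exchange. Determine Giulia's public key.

Public value = 6^32 mod 499.
6^1 ≡ 6 (mod 499)
6^2 = (6^1)^2 ≡ 6^2 = 36 ≡ 36 (mod 499)
6^4 = (6^2)^2 ≡ 36^2 = 1296 ≡ 298 (mod 499)
6^8 = (6^4)^2 ≡ 298^2 = 88804 ≡ 481 (mod 499)
6^16 = (6^8)^2 ≡ 481^2 = 231361 ≡ 324 (mod 499)
6^32 = (6^16)^2 ≡ 324^2 = 104976 ≡ 186 (mod 499)

186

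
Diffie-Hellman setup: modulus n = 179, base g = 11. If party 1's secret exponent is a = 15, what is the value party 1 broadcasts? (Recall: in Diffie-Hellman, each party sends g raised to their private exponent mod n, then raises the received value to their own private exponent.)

133

Public value = 11^15 mod 179.
11^1 ≡ 11 (mod 179)
11^2 = (11^1)^2 ≡ 11^2 = 121 ≡ 121 (mod 179)
11^4 = (11^2)^2 ≡ 121^2 = 14641 ≡ 142 (mod 179)
11^8 = (11^4)^2 ≡ 142^2 = 20164 ≡ 116 (mod 179)
11^15 = 11^8 · 11^4 · 11^2 · 11^1 ≡ 116 · 142 · 121 · 11 ≡ 133 (mod 179).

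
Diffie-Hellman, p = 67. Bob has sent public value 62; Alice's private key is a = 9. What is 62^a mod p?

59

Shared key K = 62^9 mod 67.
62^1 ≡ 62 (mod 67)
62^2 = (62^1)^2 ≡ 62^2 = 3844 ≡ 25 (mod 67)
62^4 = (62^2)^2 ≡ 25^2 = 625 ≡ 22 (mod 67)
62^8 = (62^4)^2 ≡ 22^2 = 484 ≡ 15 (mod 67)
62^9 = 62^8 · 62^1 ≡ 15 · 62 ≡ 59 (mod 67).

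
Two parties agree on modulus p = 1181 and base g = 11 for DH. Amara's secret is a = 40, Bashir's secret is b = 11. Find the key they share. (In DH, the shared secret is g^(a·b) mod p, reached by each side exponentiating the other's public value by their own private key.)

256

Amara sends A = g^a mod p = 11^40 mod 1181.
11^1 ≡ 11 (mod 1181)
11^2 = (11^1)^2 ≡ 11^2 = 121 ≡ 121 (mod 1181)
11^4 = (11^2)^2 ≡ 121^2 = 14641 ≡ 469 (mod 1181)
11^8 = (11^4)^2 ≡ 469^2 = 219961 ≡ 295 (mod 1181)
11^16 = (11^8)^2 ≡ 295^2 = 87025 ≡ 812 (mod 1181)
11^32 = (11^16)^2 ≡ 812^2 = 659344 ≡ 346 (mod 1181)
11^40 = 11^32 · 11^8 ≡ 346 · 295 ≡ 504 (mod 1181).
So A = 504. Bashir then computes K = A^b mod p = 504^11 mod 1181.
504^1 ≡ 504 (mod 1181)
504^2 = (504^1)^2 ≡ 504^2 = 254016 ≡ 101 (mod 1181)
504^4 = (504^2)^2 ≡ 101^2 = 10201 ≡ 753 (mod 1181)
504^8 = (504^4)^2 ≡ 753^2 = 567009 ≡ 129 (mod 1181)
504^11 = 504^8 · 504^2 · 504^1 ≡ 129 · 101 · 504 ≡ 256 (mod 1181).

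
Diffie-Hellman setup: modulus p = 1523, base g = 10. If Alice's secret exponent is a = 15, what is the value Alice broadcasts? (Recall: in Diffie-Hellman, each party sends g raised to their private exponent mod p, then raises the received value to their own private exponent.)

194

Public value = 10^15 mod 1523.
10^1 ≡ 10 (mod 1523)
10^2 = (10^1)^2 ≡ 10^2 = 100 ≡ 100 (mod 1523)
10^4 = (10^2)^2 ≡ 100^2 = 10000 ≡ 862 (mod 1523)
10^8 = (10^4)^2 ≡ 862^2 = 743044 ≡ 1343 (mod 1523)
10^15 = 10^8 · 10^4 · 10^2 · 10^1 ≡ 1343 · 862 · 100 · 10 ≡ 194 (mod 1523).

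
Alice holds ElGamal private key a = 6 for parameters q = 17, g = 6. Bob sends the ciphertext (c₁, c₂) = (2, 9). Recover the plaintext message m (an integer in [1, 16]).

Shared mask s = c₁^a mod q = 2^6 mod 17.
2^1 ≡ 2 (mod 17)
2^2 = (2^1)^2 ≡ 2^2 = 4 ≡ 4 (mod 17)
2^4 = (2^2)^2 ≡ 4^2 = 16 ≡ 16 (mod 17)
2^6 = 2^4 · 2^2 ≡ 16 · 4 ≡ 13 (mod 17).
So s = 13; s⁻¹ ≡ 4 (mod 17).
m = c₂ · s⁻¹ mod 17 = 9 · 4 mod 17 = 2.

2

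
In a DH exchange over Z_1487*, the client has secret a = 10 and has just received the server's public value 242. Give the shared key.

128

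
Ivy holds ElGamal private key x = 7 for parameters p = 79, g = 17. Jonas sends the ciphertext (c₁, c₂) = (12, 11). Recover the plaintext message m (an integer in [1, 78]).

6

Shared mask s = c₁^x mod p = 12^7 mod 79.
12^1 ≡ 12 (mod 79)
12^2 = (12^1)^2 ≡ 12^2 = 144 ≡ 65 (mod 79)
12^4 = (12^2)^2 ≡ 65^2 = 4225 ≡ 38 (mod 79)
12^7 = 12^4 · 12^2 · 12^1 ≡ 38 · 65 · 12 ≡ 15 (mod 79).
So s = 15; s⁻¹ ≡ 58 (mod 79).
m = c₂ · s⁻¹ mod 79 = 11 · 58 mod 79 = 6.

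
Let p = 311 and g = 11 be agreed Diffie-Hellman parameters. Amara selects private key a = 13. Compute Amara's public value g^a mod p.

Public value = 11^13 mod 311.
11^1 ≡ 11 (mod 311)
11^2 = (11^1)^2 ≡ 11^2 = 121 ≡ 121 (mod 311)
11^4 = (11^2)^2 ≡ 121^2 = 14641 ≡ 24 (mod 311)
11^8 = (11^4)^2 ≡ 24^2 = 576 ≡ 265 (mod 311)
11^13 = 11^8 · 11^4 · 11^1 ≡ 265 · 24 · 11 ≡ 296 (mod 311).

296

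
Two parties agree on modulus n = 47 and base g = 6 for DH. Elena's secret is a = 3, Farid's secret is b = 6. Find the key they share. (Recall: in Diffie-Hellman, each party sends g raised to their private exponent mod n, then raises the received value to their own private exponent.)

9

Elena sends A = g^a mod n = 6^3 mod 47.
6^1 ≡ 6 (mod 47)
6^2 = (6^1)^2 ≡ 6^2 = 36 ≡ 36 (mod 47)
6^3 = 6^2 · 6^1 ≡ 36 · 6 ≡ 28 (mod 47).
So A = 28. Farid then computes K = A^b mod n = 28^6 mod 47.
28^1 ≡ 28 (mod 47)
28^2 = (28^1)^2 ≡ 28^2 = 784 ≡ 32 (mod 47)
28^4 = (28^2)^2 ≡ 32^2 = 1024 ≡ 37 (mod 47)
28^6 = 28^4 · 28^2 ≡ 37 · 32 ≡ 9 (mod 47).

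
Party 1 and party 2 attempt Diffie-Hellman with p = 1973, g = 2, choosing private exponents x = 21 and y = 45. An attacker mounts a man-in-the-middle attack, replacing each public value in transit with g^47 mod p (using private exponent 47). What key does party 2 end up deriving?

Party 2 receives an attacker's public value M = 2^47 mod 1973 instead of the honest one.
2^1 ≡ 2 (mod 1973)
2^2 = (2^1)^2 ≡ 2^2 = 4 ≡ 4 (mod 1973)
2^4 = (2^2)^2 ≡ 4^2 = 16 ≡ 16 (mod 1973)
2^8 = (2^4)^2 ≡ 16^2 = 256 ≡ 256 (mod 1973)
2^16 = (2^8)^2 ≡ 256^2 = 65536 ≡ 427 (mod 1973)
2^32 = (2^16)^2 ≡ 427^2 = 182329 ≡ 813 (mod 1973)
2^47 = 2^32 · 2^8 · 2^4 · 2^2 · 2^1 ≡ 813 · 256 · 16 · 4 · 2 ≡ 938 (mod 1973).
So M = 938. Party 2 computes K = M^45 mod 1973.
938^1 ≡ 938 (mod 1973)
938^2 = (938^1)^2 ≡ 938^2 = 879844 ≡ 1859 (mod 1973)
938^4 = (938^2)^2 ≡ 1859^2 = 3455881 ≡ 1158 (mod 1973)
938^8 = (938^4)^2 ≡ 1158^2 = 1340964 ≡ 1297 (mod 1973)
938^16 = (938^8)^2 ≡ 1297^2 = 1682209 ≡ 1213 (mod 1973)
938^32 = (938^16)^2 ≡ 1213^2 = 1471369 ≡ 1484 (mod 1973)
938^45 = 938^32 · 938^8 · 938^4 · 938^1 ≡ 1484 · 1297 · 1158 · 938 ≡ 413 (mod 1973).

413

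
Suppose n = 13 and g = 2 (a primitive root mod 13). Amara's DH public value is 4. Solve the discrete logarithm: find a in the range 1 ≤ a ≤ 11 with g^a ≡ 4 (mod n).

Try successive powers of 2 modulo 13:
2^1 ≡ 2
2^2 ≡ 4
Found: a = 2.

2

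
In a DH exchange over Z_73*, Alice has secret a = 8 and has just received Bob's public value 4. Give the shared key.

55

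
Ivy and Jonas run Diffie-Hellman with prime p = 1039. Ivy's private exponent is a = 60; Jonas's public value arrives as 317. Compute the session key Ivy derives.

466

Shared key K = 317^60 mod 1039.
317^1 ≡ 317 (mod 1039)
317^2 = (317^1)^2 ≡ 317^2 = 100489 ≡ 745 (mod 1039)
317^4 = (317^2)^2 ≡ 745^2 = 555025 ≡ 199 (mod 1039)
317^8 = (317^4)^2 ≡ 199^2 = 39601 ≡ 119 (mod 1039)
317^16 = (317^8)^2 ≡ 119^2 = 14161 ≡ 654 (mod 1039)
317^32 = (317^16)^2 ≡ 654^2 = 427716 ≡ 687 (mod 1039)
317^60 = 317^32 · 317^16 · 317^8 · 317^4 ≡ 687 · 654 · 119 · 199 ≡ 466 (mod 1039).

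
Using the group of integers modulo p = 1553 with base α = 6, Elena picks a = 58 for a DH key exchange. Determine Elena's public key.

Public value = 6^58 mod 1553.
6^1 ≡ 6 (mod 1553)
6^2 = (6^1)^2 ≡ 6^2 = 36 ≡ 36 (mod 1553)
6^4 = (6^2)^2 ≡ 36^2 = 1296 ≡ 1296 (mod 1553)
6^8 = (6^4)^2 ≡ 1296^2 = 1679616 ≡ 823 (mod 1553)
6^16 = (6^8)^2 ≡ 823^2 = 677329 ≡ 221 (mod 1553)
6^32 = (6^16)^2 ≡ 221^2 = 48841 ≡ 698 (mod 1553)
6^58 = 6^32 · 6^16 · 6^8 · 6^2 ≡ 698 · 221 · 823 · 36 ≡ 1264 (mod 1553).

1264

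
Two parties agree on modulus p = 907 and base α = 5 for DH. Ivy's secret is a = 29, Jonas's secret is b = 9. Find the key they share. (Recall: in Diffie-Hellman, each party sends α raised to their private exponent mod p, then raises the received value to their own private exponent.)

Ivy sends A = α^a mod p = 5^29 mod 907.
5^1 ≡ 5 (mod 907)
5^2 = (5^1)^2 ≡ 5^2 = 25 ≡ 25 (mod 907)
5^4 = (5^2)^2 ≡ 25^2 = 625 ≡ 625 (mod 907)
5^8 = (5^4)^2 ≡ 625^2 = 390625 ≡ 615 (mod 907)
5^16 = (5^8)^2 ≡ 615^2 = 378225 ≡ 6 (mod 907)
5^29 = 5^16 · 5^8 · 5^4 · 5^1 ≡ 6 · 615 · 625 · 5 ≡ 559 (mod 907).
So A = 559. Jonas then computes K = A^b mod p = 559^9 mod 907.
559^1 ≡ 559 (mod 907)
559^2 = (559^1)^2 ≡ 559^2 = 312481 ≡ 473 (mod 907)
559^4 = (559^2)^2 ≡ 473^2 = 223729 ≡ 607 (mod 907)
559^8 = (559^4)^2 ≡ 607^2 = 368449 ≡ 207 (mod 907)
559^9 = 559^8 · 559^1 ≡ 207 · 559 ≡ 524 (mod 907).

524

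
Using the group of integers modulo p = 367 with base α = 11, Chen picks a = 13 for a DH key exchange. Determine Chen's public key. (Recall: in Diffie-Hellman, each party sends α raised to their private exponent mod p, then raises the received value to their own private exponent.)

17

Public value = 11^{13} \pmod{367}.
11^1 ≡ 11 (mod 367)
11^2 = (11^1)^2 ≡ 11^2 = 121 ≡ 121 (mod 367)
11^4 = (11^2)^2 ≡ 121^2 = 14641 ≡ 328 (mod 367)
11^8 = (11^4)^2 ≡ 328^2 = 107584 ≡ 53 (mod 367)
11^13 = 11^8 · 11^4 · 11^1 ≡ 53 · 328 · 11 ≡ 17 (mod 367).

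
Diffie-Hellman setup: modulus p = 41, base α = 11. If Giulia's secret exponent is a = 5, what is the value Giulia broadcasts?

Public value = 11^5 mod 41.
11^1 ≡ 11 (mod 41)
11^2 = (11^1)^2 ≡ 11^2 = 121 ≡ 39 (mod 41)
11^4 = (11^2)^2 ≡ 39^2 = 1521 ≡ 4 (mod 41)
11^5 = 11^4 · 11^1 ≡ 4 · 11 ≡ 3 (mod 41).

3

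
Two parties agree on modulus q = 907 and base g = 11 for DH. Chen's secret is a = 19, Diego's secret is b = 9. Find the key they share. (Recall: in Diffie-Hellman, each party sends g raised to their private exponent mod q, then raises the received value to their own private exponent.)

466

Diego sends B = g^b mod q = 11^9 mod 907.
11^1 ≡ 11 (mod 907)
11^2 = (11^1)^2 ≡ 11^2 = 121 ≡ 121 (mod 907)
11^4 = (11^2)^2 ≡ 121^2 = 14641 ≡ 129 (mod 907)
11^8 = (11^4)^2 ≡ 129^2 = 16641 ≡ 315 (mod 907)
11^9 = 11^8 · 11^1 ≡ 315 · 11 ≡ 744 (mod 907).
So B = 744. Chen then computes K = B^a mod q = 744^19 mod 907.
744^1 ≡ 744 (mod 907)
744^2 = (744^1)^2 ≡ 744^2 = 553536 ≡ 266 (mod 907)
744^4 = (744^2)^2 ≡ 266^2 = 70756 ≡ 10 (mod 907)
744^8 = (744^4)^2 ≡ 10^2 = 100 ≡ 100 (mod 907)
744^16 = (744^8)^2 ≡ 100^2 = 10000 ≡ 23 (mod 907)
744^19 = 744^16 · 744^2 · 744^1 ≡ 23 · 266 · 744 ≡ 466 (mod 907).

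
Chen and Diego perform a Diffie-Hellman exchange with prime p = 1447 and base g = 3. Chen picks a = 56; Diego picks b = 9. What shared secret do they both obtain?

836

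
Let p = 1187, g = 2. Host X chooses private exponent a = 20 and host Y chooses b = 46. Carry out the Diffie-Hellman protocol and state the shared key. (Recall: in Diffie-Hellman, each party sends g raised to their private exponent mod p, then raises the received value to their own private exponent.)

657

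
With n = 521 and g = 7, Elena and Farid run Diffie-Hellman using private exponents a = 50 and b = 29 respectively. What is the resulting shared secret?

Farid sends B = g^b mod n = 7^29 mod 521.
7^1 ≡ 7 (mod 521)
7^2 = (7^1)^2 ≡ 7^2 = 49 ≡ 49 (mod 521)
7^4 = (7^2)^2 ≡ 49^2 = 2401 ≡ 317 (mod 521)
7^8 = (7^4)^2 ≡ 317^2 = 100489 ≡ 457 (mod 521)
7^16 = (7^8)^2 ≡ 457^2 = 208849 ≡ 449 (mod 521)
7^29 = 7^16 · 7^8 · 7^4 · 7^1 ≡ 449 · 457 · 317 · 7 ≡ 6 (mod 521).
So B = 6. Elena then computes K = B^a mod n = 6^50 mod 521.
6^1 ≡ 6 (mod 521)
6^2 = (6^1)^2 ≡ 6^2 = 36 ≡ 36 (mod 521)
6^4 = (6^2)^2 ≡ 36^2 = 1296 ≡ 254 (mod 521)
6^8 = (6^4)^2 ≡ 254^2 = 64516 ≡ 433 (mod 521)
6^16 = (6^8)^2 ≡ 433^2 = 187489 ≡ 450 (mod 521)
6^32 = (6^16)^2 ≡ 450^2 = 202500 ≡ 352 (mod 521)
6^50 = 6^32 · 6^16 · 6^2 ≡ 352 · 450 · 36 ≡ 55 (mod 521).

55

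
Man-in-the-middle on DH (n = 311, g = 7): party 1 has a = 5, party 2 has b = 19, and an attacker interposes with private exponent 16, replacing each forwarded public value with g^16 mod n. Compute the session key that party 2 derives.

Party 2 receives an attacker's public value M = 7^16 mod 311 instead of the honest one.
7^1 ≡ 7 (mod 311)
7^2 = (7^1)^2 ≡ 7^2 = 49 ≡ 49 (mod 311)
7^4 = (7^2)^2 ≡ 49^2 = 2401 ≡ 224 (mod 311)
7^8 = (7^4)^2 ≡ 224^2 = 50176 ≡ 105 (mod 311)
7^16 = (7^8)^2 ≡ 105^2 = 11025 ≡ 140 (mod 311)
So M = 140. Party 2 computes K = M^19 mod 311.
140^1 ≡ 140 (mod 311)
140^2 = (140^1)^2 ≡ 140^2 = 19600 ≡ 7 (mod 311)
140^4 = (140^2)^2 ≡ 7^2 = 49 ≡ 49 (mod 311)
140^8 = (140^4)^2 ≡ 49^2 = 2401 ≡ 224 (mod 311)
140^16 = (140^8)^2 ≡ 224^2 = 50176 ≡ 105 (mod 311)
140^19 = 140^16 · 140^2 · 140^1 ≡ 105 · 7 · 140 ≡ 270 (mod 311).

270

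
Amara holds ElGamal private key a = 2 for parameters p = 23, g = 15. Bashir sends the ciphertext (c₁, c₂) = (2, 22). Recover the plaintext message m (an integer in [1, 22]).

17

Shared mask s = c₁^a mod p = 2^2 mod 23.
2^1 ≡ 2 (mod 23)
2^2 = (2^1)^2 ≡ 2^2 = 4 ≡ 4 (mod 23)
So s = 4; s⁻¹ ≡ 6 (mod 23).
m = c₂ · s⁻¹ mod 23 = 22 · 6 mod 23 = 17.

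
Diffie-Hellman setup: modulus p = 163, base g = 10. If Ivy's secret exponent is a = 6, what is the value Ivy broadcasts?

Public value = 10^6 (mod 163).
10^1 ≡ 10 (mod 163)
10^2 = (10^1)^2 ≡ 10^2 = 100 ≡ 100 (mod 163)
10^4 = (10^2)^2 ≡ 100^2 = 10000 ≡ 57 (mod 163)
10^6 = 10^4 · 10^2 ≡ 57 · 100 ≡ 158 (mod 163).

158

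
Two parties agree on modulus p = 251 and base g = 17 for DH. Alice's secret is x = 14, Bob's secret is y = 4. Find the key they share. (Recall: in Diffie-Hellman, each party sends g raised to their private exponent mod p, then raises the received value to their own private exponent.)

Alice sends A = g^x mod p = 17^14 mod 251.
17^1 ≡ 17 (mod 251)
17^2 = (17^1)^2 ≡ 17^2 = 289 ≡ 38 (mod 251)
17^4 = (17^2)^2 ≡ 38^2 = 1444 ≡ 189 (mod 251)
17^8 = (17^4)^2 ≡ 189^2 = 35721 ≡ 79 (mod 251)
17^14 = 17^8 · 17^4 · 17^2 ≡ 79 · 189 · 38 ≡ 118 (mod 251).
So A = 118. Bob then computes K = A^y mod p = 118^4 mod 251.
118^1 ≡ 118 (mod 251)
118^2 = (118^1)^2 ≡ 118^2 = 13924 ≡ 119 (mod 251)
118^4 = (118^2)^2 ≡ 119^2 = 14161 ≡ 105 (mod 251)

105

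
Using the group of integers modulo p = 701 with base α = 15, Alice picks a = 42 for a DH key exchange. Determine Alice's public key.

261

Public value = 15^42 mod 701.
15^1 ≡ 15 (mod 701)
15^2 = (15^1)^2 ≡ 15^2 = 225 ≡ 225 (mod 701)
15^4 = (15^2)^2 ≡ 225^2 = 50625 ≡ 153 (mod 701)
15^8 = (15^4)^2 ≡ 153^2 = 23409 ≡ 276 (mod 701)
15^16 = (15^8)^2 ≡ 276^2 = 76176 ≡ 468 (mod 701)
15^32 = (15^16)^2 ≡ 468^2 = 219024 ≡ 312 (mod 701)
15^42 = 15^32 · 15^8 · 15^2 ≡ 312 · 276 · 225 ≡ 261 (mod 701).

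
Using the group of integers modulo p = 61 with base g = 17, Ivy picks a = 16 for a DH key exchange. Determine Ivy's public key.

Public value = 17^16 mod 61.
17^1 ≡ 17 (mod 61)
17^2 = (17^1)^2 ≡ 17^2 = 289 ≡ 45 (mod 61)
17^4 = (17^2)^2 ≡ 45^2 = 2025 ≡ 12 (mod 61)
17^8 = (17^4)^2 ≡ 12^2 = 144 ≡ 22 (mod 61)
17^16 = (17^8)^2 ≡ 22^2 = 484 ≡ 57 (mod 61)

57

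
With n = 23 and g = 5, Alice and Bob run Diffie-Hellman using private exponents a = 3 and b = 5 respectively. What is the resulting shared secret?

Alice sends A = g^a mod n = 5^3 mod 23.
5^1 ≡ 5 (mod 23)
5^2 = (5^1)^2 ≡ 5^2 = 25 ≡ 2 (mod 23)
5^3 = 5^2 · 5^1 ≡ 2 · 5 ≡ 10 (mod 23).
So A = 10. Bob then computes K = A^b mod n = 10^5 mod 23.
10^1 ≡ 10 (mod 23)
10^2 = (10^1)^2 ≡ 10^2 = 100 ≡ 8 (mod 23)
10^4 = (10^2)^2 ≡ 8^2 = 64 ≡ 18 (mod 23)
10^5 = 10^4 · 10^1 ≡ 18 · 10 ≡ 19 (mod 23).

19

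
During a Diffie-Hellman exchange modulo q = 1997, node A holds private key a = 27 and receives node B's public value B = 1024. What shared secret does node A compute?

Shared key K = 1024^27 mod 1997.
1024^1 ≡ 1024 (mod 1997)
1024^2 = (1024^1)^2 ≡ 1024^2 = 1048576 ≡ 151 (mod 1997)
1024^4 = (1024^2)^2 ≡ 151^2 = 22801 ≡ 834 (mod 1997)
1024^8 = (1024^4)^2 ≡ 834^2 = 695556 ≡ 600 (mod 1997)
1024^16 = (1024^8)^2 ≡ 600^2 = 360000 ≡ 540 (mod 1997)
1024^27 = 1024^16 · 1024^8 · 1024^2 · 1024^1 ≡ 540 · 600 · 151 · 1024 ≡ 154 (mod 1997).

154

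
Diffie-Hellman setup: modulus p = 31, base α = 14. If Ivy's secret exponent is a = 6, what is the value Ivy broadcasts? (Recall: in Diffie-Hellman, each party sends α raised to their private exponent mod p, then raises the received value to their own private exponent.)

Public value = 14^6 mod 31.
14^1 ≡ 14 (mod 31)
14^2 = (14^1)^2 ≡ 14^2 = 196 ≡ 10 (mod 31)
14^4 = (14^2)^2 ≡ 10^2 = 100 ≡ 7 (mod 31)
14^6 = 14^4 · 14^2 ≡ 7 · 10 ≡ 8 (mod 31).

8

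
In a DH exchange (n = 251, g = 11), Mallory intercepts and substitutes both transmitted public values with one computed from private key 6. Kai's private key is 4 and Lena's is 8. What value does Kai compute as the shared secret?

81

Kai receives Mallory's public value M = 11^6 mod 251 instead of the honest one.
11^1 ≡ 11 (mod 251)
11^2 = (11^1)^2 ≡ 11^2 = 121 ≡ 121 (mod 251)
11^4 = (11^2)^2 ≡ 121^2 = 14641 ≡ 83 (mod 251)
11^6 = 11^4 · 11^2 ≡ 83 · 121 ≡ 3 (mod 251).
So M = 3. Kai computes K = M^4 mod 251.
3^1 ≡ 3 (mod 251)
3^2 = (3^1)^2 ≡ 3^2 = 9 ≡ 9 (mod 251)
3^4 = (3^2)^2 ≡ 9^2 = 81 ≡ 81 (mod 251)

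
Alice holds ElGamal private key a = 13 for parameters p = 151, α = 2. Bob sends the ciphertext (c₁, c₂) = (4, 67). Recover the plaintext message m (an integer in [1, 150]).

Shared mask s = c₁^a mod p = 4^13 mod 151.
4^1 ≡ 4 (mod 151)
4^2 = (4^1)^2 ≡ 4^2 = 16 ≡ 16 (mod 151)
4^4 = (4^2)^2 ≡ 16^2 = 256 ≡ 105 (mod 151)
4^8 = (4^4)^2 ≡ 105^2 = 11025 ≡ 2 (mod 151)
4^13 = 4^8 · 4^4 · 4^1 ≡ 2 · 105 · 4 ≡ 85 (mod 151).
So s = 85; s⁻¹ ≡ 16 (mod 151).
m = c₂ · s⁻¹ mod 151 = 67 · 16 mod 151 = 15.

15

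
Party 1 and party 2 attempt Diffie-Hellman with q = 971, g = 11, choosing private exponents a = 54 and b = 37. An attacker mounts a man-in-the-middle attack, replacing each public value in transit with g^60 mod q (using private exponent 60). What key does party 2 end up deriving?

Party 2 receives an attacker's public value M = 11^60 mod 971 instead of the honest one.
11^1 ≡ 11 (mod 971)
11^2 = (11^1)^2 ≡ 11^2 = 121 ≡ 121 (mod 971)
11^4 = (11^2)^2 ≡ 121^2 = 14641 ≡ 76 (mod 971)
11^8 = (11^4)^2 ≡ 76^2 = 5776 ≡ 921 (mod 971)
11^16 = (11^8)^2 ≡ 921^2 = 848241 ≡ 558 (mod 971)
11^32 = (11^16)^2 ≡ 558^2 = 311364 ≡ 644 (mod 971)
11^60 = 11^32 · 11^16 · 11^8 · 11^4 ≡ 644 · 558 · 921 · 76 ≡ 91 (mod 971).
So M = 91. Party 2 computes K = M^37 mod 971.
91^1 ≡ 91 (mod 971)
91^2 = (91^1)^2 ≡ 91^2 = 8281 ≡ 513 (mod 971)
91^4 = (91^2)^2 ≡ 513^2 = 263169 ≡ 28 (mod 971)
91^8 = (91^4)^2 ≡ 28^2 = 784 ≡ 784 (mod 971)
91^16 = (91^8)^2 ≡ 784^2 = 614656 ≡ 13 (mod 971)
91^32 = (91^16)^2 ≡ 13^2 = 169 ≡ 169 (mod 971)
91^37 = 91^32 · 91^4 · 91^1 ≡ 169 · 28 · 91 ≡ 459 (mod 971).

459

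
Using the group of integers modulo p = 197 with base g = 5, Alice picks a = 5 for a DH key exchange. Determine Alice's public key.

170

Public value = 5^5 (mod 197).
5^1 ≡ 5 (mod 197)
5^2 = (5^1)^2 ≡ 5^2 = 25 ≡ 25 (mod 197)
5^4 = (5^2)^2 ≡ 25^2 = 625 ≡ 34 (mod 197)
5^5 = 5^4 · 5^1 ≡ 34 · 5 ≡ 170 (mod 197).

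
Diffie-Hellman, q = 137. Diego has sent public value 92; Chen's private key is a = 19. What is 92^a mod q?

26

Shared key K = 92^19 mod 137.
92^1 ≡ 92 (mod 137)
92^2 = (92^1)^2 ≡ 92^2 = 8464 ≡ 107 (mod 137)
92^4 = (92^2)^2 ≡ 107^2 = 11449 ≡ 78 (mod 137)
92^8 = (92^4)^2 ≡ 78^2 = 6084 ≡ 56 (mod 137)
92^16 = (92^8)^2 ≡ 56^2 = 3136 ≡ 122 (mod 137)
92^19 = 92^16 · 92^2 · 92^1 ≡ 122 · 107 · 92 ≡ 26 (mod 137).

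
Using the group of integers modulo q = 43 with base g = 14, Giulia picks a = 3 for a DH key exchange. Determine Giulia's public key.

Public value = 14^3 (mod 43).
14^1 ≡ 14 (mod 43)
14^2 = (14^1)^2 ≡ 14^2 = 196 ≡ 24 (mod 43)
14^3 = 14^2 · 14^1 ≡ 24 · 14 ≡ 35 (mod 43).

35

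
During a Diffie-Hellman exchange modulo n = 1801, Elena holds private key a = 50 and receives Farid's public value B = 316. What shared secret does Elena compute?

1543

Shared key K = 316^50 mod 1801.
316^1 ≡ 316 (mod 1801)
316^2 = (316^1)^2 ≡ 316^2 = 99856 ≡ 801 (mod 1801)
316^4 = (316^2)^2 ≡ 801^2 = 641601 ≡ 445 (mod 1801)
316^8 = (316^4)^2 ≡ 445^2 = 198025 ≡ 1716 (mod 1801)
316^16 = (316^8)^2 ≡ 1716^2 = 2944656 ≡ 21 (mod 1801)
316^32 = (316^16)^2 ≡ 21^2 = 441 ≡ 441 (mod 1801)
316^50 = 316^32 · 316^16 · 316^2 ≡ 441 · 21 · 801 ≡ 1543 (mod 1801).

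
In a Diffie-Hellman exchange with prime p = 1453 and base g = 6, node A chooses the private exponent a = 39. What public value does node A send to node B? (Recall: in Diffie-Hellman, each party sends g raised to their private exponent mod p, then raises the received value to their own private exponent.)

Public value = 6^{39} \pmod{1453}.
6^1 ≡ 6 (mod 1453)
6^2 = (6^1)^2 ≡ 6^2 = 36 ≡ 36 (mod 1453)
6^4 = (6^2)^2 ≡ 36^2 = 1296 ≡ 1296 (mod 1453)
6^8 = (6^4)^2 ≡ 1296^2 = 1679616 ≡ 1401 (mod 1453)
6^16 = (6^8)^2 ≡ 1401^2 = 1962801 ≡ 1251 (mod 1453)
6^32 = (6^16)^2 ≡ 1251^2 = 1565001 ≡ 120 (mod 1453)
6^39 = 6^32 · 6^4 · 6^2 · 6^1 ≡ 120 · 1296 · 36 · 6 ≡ 413 (mod 1453).

413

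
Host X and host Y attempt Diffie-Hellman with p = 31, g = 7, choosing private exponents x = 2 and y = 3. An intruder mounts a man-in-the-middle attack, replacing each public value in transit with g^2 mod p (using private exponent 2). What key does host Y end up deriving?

4

Host Y receives an intruder's public value M = 7^2 mod 31 instead of the honest one.
7^1 ≡ 7 (mod 31)
7^2 = (7^1)^2 ≡ 7^2 = 49 ≡ 18 (mod 31)
So M = 18. Host Y computes K = M^3 mod 31.
18^1 ≡ 18 (mod 31)
18^2 = (18^1)^2 ≡ 18^2 = 324 ≡ 14 (mod 31)
18^3 = 18^2 · 18^1 ≡ 14 · 18 ≡ 4 (mod 31).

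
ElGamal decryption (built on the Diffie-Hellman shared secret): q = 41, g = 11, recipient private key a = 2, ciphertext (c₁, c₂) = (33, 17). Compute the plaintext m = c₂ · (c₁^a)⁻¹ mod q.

15

Shared mask s = c₁^a mod q = 33^2 mod 41.
33^1 ≡ 33 (mod 41)
33^2 = (33^1)^2 ≡ 33^2 = 1089 ≡ 23 (mod 41)
So s = 23; s⁻¹ ≡ 25 (mod 41).
m = c₂ · s⁻¹ mod 41 = 17 · 25 mod 41 = 15.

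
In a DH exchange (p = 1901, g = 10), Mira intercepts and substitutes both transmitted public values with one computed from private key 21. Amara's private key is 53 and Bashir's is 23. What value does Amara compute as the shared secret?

Amara receives Mira's public value M = 10^21 mod 1901 instead of the honest one.
10^1 ≡ 10 (mod 1901)
10^2 = (10^1)^2 ≡ 10^2 = 100 ≡ 100 (mod 1901)
10^4 = (10^2)^2 ≡ 100^2 = 10000 ≡ 495 (mod 1901)
10^8 = (10^4)^2 ≡ 495^2 = 245025 ≡ 1697 (mod 1901)
10^16 = (10^8)^2 ≡ 1697^2 = 2879809 ≡ 1695 (mod 1901)
10^21 = 10^16 · 10^4 · 10^1 ≡ 1695 · 495 · 10 ≡ 1137 (mod 1901).
So M = 1137. Amara computes K = M^53 mod 1901.
1137^1 ≡ 1137 (mod 1901)
1137^2 = (1137^1)^2 ≡ 1137^2 = 1292769 ≡ 89 (mod 1901)
1137^4 = (1137^2)^2 ≡ 89^2 = 7921 ≡ 317 (mod 1901)
1137^8 = (1137^4)^2 ≡ 317^2 = 100489 ≡ 1637 (mod 1901)
1137^16 = (1137^8)^2 ≡ 1637^2 = 2679769 ≡ 1260 (mod 1901)
1137^32 = (1137^16)^2 ≡ 1260^2 = 1587600 ≡ 265 (mod 1901)
1137^53 = 1137^32 · 1137^16 · 1137^4 · 1137^1 ≡ 265 · 1260 · 317 · 1137 ≡ 1166 (mod 1901).

1166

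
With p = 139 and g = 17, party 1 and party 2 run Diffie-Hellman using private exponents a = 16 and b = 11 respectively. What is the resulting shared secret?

13

Party 1 sends A = g^a mod p = 17^16 mod 139.
17^1 ≡ 17 (mod 139)
17^2 = (17^1)^2 ≡ 17^2 = 289 ≡ 11 (mod 139)
17^4 = (17^2)^2 ≡ 11^2 = 121 ≡ 121 (mod 139)
17^8 = (17^4)^2 ≡ 121^2 = 14641 ≡ 46 (mod 139)
17^16 = (17^8)^2 ≡ 46^2 = 2116 ≡ 31 (mod 139)
So A = 31. Party 2 then computes K = A^b mod p = 31^11 mod 139.
31^1 ≡ 31 (mod 139)
31^2 = (31^1)^2 ≡ 31^2 = 961 ≡ 127 (mod 139)
31^4 = (31^2)^2 ≡ 127^2 = 16129 ≡ 5 (mod 139)
31^8 = (31^4)^2 ≡ 5^2 = 25 ≡ 25 (mod 139)
31^11 = 31^8 · 31^2 · 31^1 ≡ 25 · 127 · 31 ≡ 13 (mod 139).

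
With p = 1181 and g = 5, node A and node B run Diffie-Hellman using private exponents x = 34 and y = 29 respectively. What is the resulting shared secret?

Node A sends A = g^x mod p = 5^34 mod 1181.
5^1 ≡ 5 (mod 1181)
5^2 = (5^1)^2 ≡ 5^2 = 25 ≡ 25 (mod 1181)
5^4 = (5^2)^2 ≡ 25^2 = 625 ≡ 625 (mod 1181)
5^8 = (5^4)^2 ≡ 625^2 = 390625 ≡ 895 (mod 1181)
5^16 = (5^8)^2 ≡ 895^2 = 801025 ≡ 307 (mod 1181)
5^32 = (5^16)^2 ≡ 307^2 = 94249 ≡ 950 (mod 1181)
5^34 = 5^32 · 5^2 ≡ 950 · 25 ≡ 130 (mod 1181).
So A = 130. Node B then computes K = A^y mod p = 130^29 mod 1181.
130^1 ≡ 130 (mod 1181)
130^2 = (130^1)^2 ≡ 130^2 = 16900 ≡ 366 (mod 1181)
130^4 = (130^2)^2 ≡ 366^2 = 133956 ≡ 503 (mod 1181)
130^8 = (130^4)^2 ≡ 503^2 = 253009 ≡ 275 (mod 1181)
130^16 = (130^8)^2 ≡ 275^2 = 75625 ≡ 41 (mod 1181)
130^29 = 130^16 · 130^8 · 130^4 · 130^1 ≡ 41 · 275 · 503 · 130 ≡ 1113 (mod 1181).

1113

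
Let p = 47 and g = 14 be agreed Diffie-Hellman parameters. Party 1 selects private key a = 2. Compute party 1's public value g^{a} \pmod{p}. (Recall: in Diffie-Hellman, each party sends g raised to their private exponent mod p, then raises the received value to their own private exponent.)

Public value = 14^{2} \pmod{47}.
14^1 ≡ 14 (mod 47)
14^2 = (14^1)^2 ≡ 14^2 = 196 ≡ 8 (mod 47)

8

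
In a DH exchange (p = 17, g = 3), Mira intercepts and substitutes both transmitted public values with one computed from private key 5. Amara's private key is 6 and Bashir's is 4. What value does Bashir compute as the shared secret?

13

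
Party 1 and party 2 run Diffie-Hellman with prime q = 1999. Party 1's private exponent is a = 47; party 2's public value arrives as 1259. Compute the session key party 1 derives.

1530

Shared key K = 1259^47 mod 1999.
1259^1 ≡ 1259 (mod 1999)
1259^2 = (1259^1)^2 ≡ 1259^2 = 1585081 ≡ 1873 (mod 1999)
1259^4 = (1259^2)^2 ≡ 1873^2 = 3508129 ≡ 1883 (mod 1999)
1259^8 = (1259^4)^2 ≡ 1883^2 = 3545689 ≡ 1462 (mod 1999)
1259^16 = (1259^8)^2 ≡ 1462^2 = 2137444 ≡ 513 (mod 1999)
1259^32 = (1259^16)^2 ≡ 513^2 = 263169 ≡ 1300 (mod 1999)
1259^47 = 1259^32 · 1259^8 · 1259^4 · 1259^2 · 1259^1 ≡ 1300 · 1462 · 1883 · 1873 · 1259 ≡ 1530 (mod 1999).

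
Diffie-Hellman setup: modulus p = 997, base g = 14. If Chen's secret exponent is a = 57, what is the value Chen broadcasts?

Public value = 14^57 (mod 997).
14^1 ≡ 14 (mod 997)
14^2 = (14^1)^2 ≡ 14^2 = 196 ≡ 196 (mod 997)
14^4 = (14^2)^2 ≡ 196^2 = 38416 ≡ 530 (mod 997)
14^8 = (14^4)^2 ≡ 530^2 = 280900 ≡ 743 (mod 997)
14^16 = (14^8)^2 ≡ 743^2 = 552049 ≡ 708 (mod 997)
14^32 = (14^16)^2 ≡ 708^2 = 501264 ≡ 770 (mod 997)
14^57 = 14^32 · 14^16 · 14^8 · 14^1 ≡ 770 · 708 · 743 · 14 ≡ 771 (mod 997).

771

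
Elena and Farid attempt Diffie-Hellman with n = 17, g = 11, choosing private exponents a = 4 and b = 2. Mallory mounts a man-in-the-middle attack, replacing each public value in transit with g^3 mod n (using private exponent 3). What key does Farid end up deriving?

8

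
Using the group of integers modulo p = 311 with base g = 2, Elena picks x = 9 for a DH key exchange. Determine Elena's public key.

201

Public value = 2^9 mod 311.
2^1 ≡ 2 (mod 311)
2^2 = (2^1)^2 ≡ 2^2 = 4 ≡ 4 (mod 311)
2^4 = (2^2)^2 ≡ 4^2 = 16 ≡ 16 (mod 311)
2^8 = (2^4)^2 ≡ 16^2 = 256 ≡ 256 (mod 311)
2^9 = 2^8 · 2^1 ≡ 256 · 2 ≡ 201 (mod 311).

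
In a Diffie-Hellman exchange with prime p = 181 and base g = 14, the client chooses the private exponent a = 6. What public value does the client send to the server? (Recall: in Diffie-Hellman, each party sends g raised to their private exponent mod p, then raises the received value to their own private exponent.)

117

Public value = 14^6 (mod 181).
14^1 ≡ 14 (mod 181)
14^2 = (14^1)^2 ≡ 14^2 = 196 ≡ 15 (mod 181)
14^4 = (14^2)^2 ≡ 15^2 = 225 ≡ 44 (mod 181)
14^6 = 14^4 · 14^2 ≡ 44 · 15 ≡ 117 (mod 181).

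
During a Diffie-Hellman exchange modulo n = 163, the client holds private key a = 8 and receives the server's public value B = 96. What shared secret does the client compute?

Shared key K = 96^8 mod 163.
96^1 ≡ 96 (mod 163)
96^2 = (96^1)^2 ≡ 96^2 = 9216 ≡ 88 (mod 163)
96^4 = (96^2)^2 ≡ 88^2 = 7744 ≡ 83 (mod 163)
96^8 = (96^4)^2 ≡ 83^2 = 6889 ≡ 43 (mod 163)

43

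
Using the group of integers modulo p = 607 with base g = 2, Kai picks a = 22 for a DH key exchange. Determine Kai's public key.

541

Public value = 2^22 mod 607.
2^1 ≡ 2 (mod 607)
2^2 = (2^1)^2 ≡ 2^2 = 4 ≡ 4 (mod 607)
2^4 = (2^2)^2 ≡ 4^2 = 16 ≡ 16 (mod 607)
2^8 = (2^4)^2 ≡ 16^2 = 256 ≡ 256 (mod 607)
2^16 = (2^8)^2 ≡ 256^2 = 65536 ≡ 587 (mod 607)
2^22 = 2^16 · 2^4 · 2^2 ≡ 587 · 16 · 4 ≡ 541 (mod 607).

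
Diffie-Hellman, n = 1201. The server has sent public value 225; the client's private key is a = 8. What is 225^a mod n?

Shared key K = 225^8 mod 1201.
225^1 ≡ 225 (mod 1201)
225^2 = (225^1)^2 ≡ 225^2 = 50625 ≡ 183 (mod 1201)
225^4 = (225^2)^2 ≡ 183^2 = 33489 ≡ 1062 (mod 1201)
225^8 = (225^4)^2 ≡ 1062^2 = 1127844 ≡ 105 (mod 1201)

105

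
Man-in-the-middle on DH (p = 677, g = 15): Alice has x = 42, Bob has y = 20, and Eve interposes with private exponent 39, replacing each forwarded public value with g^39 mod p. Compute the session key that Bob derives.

538

Bob receives Eve's public value M = 15^39 mod 677 instead of the honest one.
15^1 ≡ 15 (mod 677)
15^2 = (15^1)^2 ≡ 15^2 = 225 ≡ 225 (mod 677)
15^4 = (15^2)^2 ≡ 225^2 = 50625 ≡ 527 (mod 677)
15^8 = (15^4)^2 ≡ 527^2 = 277729 ≡ 159 (mod 677)
15^16 = (15^8)^2 ≡ 159^2 = 25281 ≡ 232 (mod 677)
15^32 = (15^16)^2 ≡ 232^2 = 53824 ≡ 341 (mod 677)
15^39 = 15^32 · 15^4 · 15^2 · 15^1 ≡ 341 · 527 · 225 · 15 ≡ 365 (mod 677).
So M = 365. Bob computes K = M^20 mod 677.
365^1 ≡ 365 (mod 677)
365^2 = (365^1)^2 ≡ 365^2 = 133225 ≡ 533 (mod 677)
365^4 = (365^2)^2 ≡ 533^2 = 284089 ≡ 426 (mod 677)
365^8 = (365^4)^2 ≡ 426^2 = 181476 ≡ 40 (mod 677)
365^16 = (365^8)^2 ≡ 40^2 = 1600 ≡ 246 (mod 677)
365^20 = 365^16 · 365^4 ≡ 246 · 426 ≡ 538 (mod 677).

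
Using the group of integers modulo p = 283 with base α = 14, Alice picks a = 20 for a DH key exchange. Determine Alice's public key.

63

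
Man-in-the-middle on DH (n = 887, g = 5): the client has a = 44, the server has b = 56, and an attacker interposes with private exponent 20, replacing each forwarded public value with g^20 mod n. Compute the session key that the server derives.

The server receives an attacker's public value M = 5^20 mod 887 instead of the honest one.
5^1 ≡ 5 (mod 887)
5^2 = (5^1)^2 ≡ 5^2 = 25 ≡ 25 (mod 887)
5^4 = (5^2)^2 ≡ 25^2 = 625 ≡ 625 (mod 887)
5^8 = (5^4)^2 ≡ 625^2 = 390625 ≡ 345 (mod 887)
5^16 = (5^8)^2 ≡ 345^2 = 119025 ≡ 167 (mod 887)
5^20 = 5^16 · 5^4 ≡ 167 · 625 ≡ 596 (mod 887).
So M = 596. The server computes K = M^56 mod 887.
596^1 ≡ 596 (mod 887)
596^2 = (596^1)^2 ≡ 596^2 = 355216 ≡ 416 (mod 887)
596^4 = (596^2)^2 ≡ 416^2 = 173056 ≡ 91 (mod 887)
596^8 = (596^4)^2 ≡ 91^2 = 8281 ≡ 298 (mod 887)
596^16 = (596^8)^2 ≡ 298^2 = 88804 ≡ 104 (mod 887)
596^32 = (596^16)^2 ≡ 104^2 = 10816 ≡ 172 (mod 887)
596^56 = 596^32 · 596^16 · 596^8 ≡ 172 · 104 · 298 ≡ 641 (mod 887).

641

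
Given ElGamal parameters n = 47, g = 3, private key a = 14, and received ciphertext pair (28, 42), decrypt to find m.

Shared mask s = c₁^a mod n = 28^14 mod 47.
28^1 ≡ 28 (mod 47)
28^2 = (28^1)^2 ≡ 28^2 = 784 ≡ 32 (mod 47)
28^4 = (28^2)^2 ≡ 32^2 = 1024 ≡ 37 (mod 47)
28^8 = (28^4)^2 ≡ 37^2 = 1369 ≡ 6 (mod 47)
28^14 = 28^8 · 28^4 · 28^2 ≡ 6 · 37 · 32 ≡ 7 (mod 47).
So s = 7; s⁻¹ ≡ 27 (mod 47).
m = c₂ · s⁻¹ mod 47 = 42 · 27 mod 47 = 6.

6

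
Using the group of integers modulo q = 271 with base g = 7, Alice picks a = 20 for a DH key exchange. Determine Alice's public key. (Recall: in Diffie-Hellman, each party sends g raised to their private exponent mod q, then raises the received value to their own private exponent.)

Public value = 7^20 (mod 271).
7^1 ≡ 7 (mod 271)
7^2 = (7^1)^2 ≡ 7^2 = 49 ≡ 49 (mod 271)
7^4 = (7^2)^2 ≡ 49^2 = 2401 ≡ 233 (mod 271)
7^8 = (7^4)^2 ≡ 233^2 = 54289 ≡ 89 (mod 271)
7^16 = (7^8)^2 ≡ 89^2 = 7921 ≡ 62 (mod 271)
7^20 = 7^16 · 7^4 ≡ 62 · 233 ≡ 83 (mod 271).

83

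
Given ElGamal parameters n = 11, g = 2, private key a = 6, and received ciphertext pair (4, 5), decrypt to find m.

4

Shared mask s = c₁^a mod n = 4^6 mod 11.
4^1 ≡ 4 (mod 11)
4^2 = (4^1)^2 ≡ 4^2 = 16 ≡ 5 (mod 11)
4^4 = (4^2)^2 ≡ 5^2 = 25 ≡ 3 (mod 11)
4^6 = 4^4 · 4^2 ≡ 3 · 5 ≡ 4 (mod 11).
So s = 4; s⁻¹ ≡ 3 (mod 11).
m = c₂ · s⁻¹ mod 11 = 5 · 3 mod 11 = 4.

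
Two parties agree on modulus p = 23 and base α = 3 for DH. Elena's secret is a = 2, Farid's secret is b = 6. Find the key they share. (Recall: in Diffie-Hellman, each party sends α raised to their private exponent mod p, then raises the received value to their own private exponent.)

Farid sends B = α^b mod p = 3^6 mod 23.
3^1 ≡ 3 (mod 23)
3^2 = (3^1)^2 ≡ 3^2 = 9 ≡ 9 (mod 23)
3^4 = (3^2)^2 ≡ 9^2 = 81 ≡ 12 (mod 23)
3^6 = 3^4 · 3^2 ≡ 12 · 9 ≡ 16 (mod 23).
So B = 16. Elena then computes K = B^a mod p = 16^2 mod 23.
16^1 ≡ 16 (mod 23)
16^2 = (16^1)^2 ≡ 16^2 = 256 ≡ 3 (mod 23)

3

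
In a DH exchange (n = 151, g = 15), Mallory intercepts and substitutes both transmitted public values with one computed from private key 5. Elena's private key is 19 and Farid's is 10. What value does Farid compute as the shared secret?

32

Farid receives Mallory's public value M = 15^5 mod 151 instead of the honest one.
15^1 ≡ 15 (mod 151)
15^2 = (15^1)^2 ≡ 15^2 = 225 ≡ 74 (mod 151)
15^4 = (15^2)^2 ≡ 74^2 = 5476 ≡ 40 (mod 151)
15^5 = 15^4 · 15^1 ≡ 40 · 15 ≡ 147 (mod 151).
So M = 147. Farid computes K = M^10 mod 151.
147^1 ≡ 147 (mod 151)
147^2 = (147^1)^2 ≡ 147^2 = 21609 ≡ 16 (mod 151)
147^4 = (147^2)^2 ≡ 16^2 = 256 ≡ 105 (mod 151)
147^8 = (147^4)^2 ≡ 105^2 = 11025 ≡ 2 (mod 151)
147^10 = 147^8 · 147^2 ≡ 2 · 16 ≡ 32 (mod 151).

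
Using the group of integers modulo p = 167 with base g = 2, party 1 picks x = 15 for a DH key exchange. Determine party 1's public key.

Public value = 2^15 mod 167.
2^1 ≡ 2 (mod 167)
2^2 = (2^1)^2 ≡ 2^2 = 4 ≡ 4 (mod 167)
2^4 = (2^2)^2 ≡ 4^2 = 16 ≡ 16 (mod 167)
2^8 = (2^4)^2 ≡ 16^2 = 256 ≡ 89 (mod 167)
2^15 = 2^8 · 2^4 · 2^2 · 2^1 ≡ 89 · 16 · 4 · 2 ≡ 36 (mod 167).

36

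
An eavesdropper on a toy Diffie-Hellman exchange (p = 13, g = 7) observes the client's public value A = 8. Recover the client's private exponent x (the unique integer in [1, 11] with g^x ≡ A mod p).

9

Try successive powers of 7 modulo 13:
7^1 ≡ 7
7^2 ≡ 10
7^3 ≡ 5
7^4 ≡ 9
7^5 ≡ 11
7^6 ≡ 12
7^7 ≡ 6
7^8 ≡ 3
7^9 ≡ 8
Found: x = 9.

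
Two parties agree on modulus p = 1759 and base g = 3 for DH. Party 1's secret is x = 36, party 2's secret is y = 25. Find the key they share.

1155

Party 1 sends A = g^x mod p = 3^36 mod 1759.
3^1 ≡ 3 (mod 1759)
3^2 = (3^1)^2 ≡ 3^2 = 9 ≡ 9 (mod 1759)
3^4 = (3^2)^2 ≡ 9^2 = 81 ≡ 81 (mod 1759)
3^8 = (3^4)^2 ≡ 81^2 = 6561 ≡ 1284 (mod 1759)
3^16 = (3^8)^2 ≡ 1284^2 = 1648656 ≡ 473 (mod 1759)
3^32 = (3^16)^2 ≡ 473^2 = 223729 ≡ 336 (mod 1759)
3^36 = 3^32 · 3^4 ≡ 336 · 81 ≡ 831 (mod 1759).
So A = 831. Party 2 then computes K = A^y mod p = 831^25 mod 1759.
831^1 ≡ 831 (mod 1759)
831^2 = (831^1)^2 ≡ 831^2 = 690561 ≡ 1033 (mod 1759)
831^4 = (831^2)^2 ≡ 1033^2 = 1067089 ≡ 1135 (mod 1759)
831^8 = (831^4)^2 ≡ 1135^2 = 1288225 ≡ 637 (mod 1759)
831^16 = (831^8)^2 ≡ 637^2 = 405769 ≡ 1199 (mod 1759)
831^25 = 831^16 · 831^8 · 831^1 ≡ 1199 · 637 · 831 ≡ 1155 (mod 1759).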